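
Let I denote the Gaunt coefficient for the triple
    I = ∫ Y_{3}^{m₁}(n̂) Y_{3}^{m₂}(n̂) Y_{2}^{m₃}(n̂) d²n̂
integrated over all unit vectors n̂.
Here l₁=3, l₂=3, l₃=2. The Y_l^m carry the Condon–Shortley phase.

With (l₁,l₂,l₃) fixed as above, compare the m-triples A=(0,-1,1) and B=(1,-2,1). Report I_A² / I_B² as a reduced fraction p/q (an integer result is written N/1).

Shared (l₁,l₂,l₃)=(3,3,2): N and (l;000)² cancel in I_A²/I_B².
A: Δ = 4!·2!·2!/9! = 1/3780; Racah Σ t=1..2: t=1:−1/12 t=2:+1/8 = 1/24; ⇒ 3j(3 3 2; 0 -1 1)² = 1/210, sgn -1
B: Δ = 4!·2!·2!/9! = 1/3780; Racah Σ t=0..1: t=0:+1/48 t=1:−1/12 = -1/16; ⇒ 3j(3 3 2; 1 -2 1)² = 1/28, sgn +1
I_A²/I_B² = (1/210)/(1/28) = 2/15

2/15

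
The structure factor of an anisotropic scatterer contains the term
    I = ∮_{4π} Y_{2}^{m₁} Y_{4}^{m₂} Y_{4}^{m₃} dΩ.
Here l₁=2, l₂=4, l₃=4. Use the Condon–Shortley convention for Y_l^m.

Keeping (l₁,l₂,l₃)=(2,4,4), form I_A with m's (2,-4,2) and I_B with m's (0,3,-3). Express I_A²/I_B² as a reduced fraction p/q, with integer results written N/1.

Shared (l₁,l₂,l₃)=(2,4,4): N and (l;000)² cancel in I_A²/I_B².
A: Δ = 2!·2!·6!/11! = 1/13860; Racah Σ t=0..0: t=0:+1/2880 = 1/2880; ⇒ 3j(2 4 4; 2 -4 2)² = 2/165, sgn +1
B: Δ = 2!·2!·6!/11! = 1/13860; Racah Σ t=1..2: t=1:−1/720 t=2:+1/480 = 1/1440; ⇒ 3j(2 4 4; 0 3 -3)² = 7/1980, sgn -1
I_A²/I_B² = (2/165)/(7/1980) = 24/7

24/7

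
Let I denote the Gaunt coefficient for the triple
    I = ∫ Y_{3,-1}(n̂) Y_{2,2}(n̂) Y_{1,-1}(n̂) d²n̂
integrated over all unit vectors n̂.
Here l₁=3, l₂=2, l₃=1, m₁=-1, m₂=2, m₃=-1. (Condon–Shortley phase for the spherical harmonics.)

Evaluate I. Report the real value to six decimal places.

Checks pass: Σm=0; 6 even; l₃=1∈[1,5].
(2·3+1)(2·2+1)(2·1+1) = 105
Δ: 4! 2! 0! / 7! → 1/105
sum: t=2:+1/4 = 1/4
3j²(3 2 1; 0 0 0) = Δ·Π!·Σ² = 3/35  (sign -1)
sum: t=4:+1/48 = 1/48
3j²(3 2 1; -1 2 -1) = Δ·Π!·Σ² = 1/105  (sign +1)
combine: 4πI² = 105·3/35·1/105 = 3/35
take √, sign -1: I = -0.08258890

-0.082589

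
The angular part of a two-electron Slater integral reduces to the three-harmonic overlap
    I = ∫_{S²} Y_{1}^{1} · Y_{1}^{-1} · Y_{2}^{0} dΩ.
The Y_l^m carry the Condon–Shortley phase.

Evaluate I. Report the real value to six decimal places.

Rules hold: Σm=0, L=4 even, 0≤2≤2.
N = 3·3·5 = 45
Δ = 0!·2!·2!/5! = 1/30
Racah Σ t=0..0: t=0:+1/1 = 1/1
⇒ 3j(1 1 2; 0 0 0)² = 2/15, sgn +1
Racah Σ t=0..0: t=0:+1/4 = 1/4
⇒ 3j(1 1 2; 1 -1 0)² = 1/30, sgn +1
4πI² = N·(3j₀)²·(3jₘ)² = 1/5
I = +1·√(0.2/4π) = 0.12615663

0.126157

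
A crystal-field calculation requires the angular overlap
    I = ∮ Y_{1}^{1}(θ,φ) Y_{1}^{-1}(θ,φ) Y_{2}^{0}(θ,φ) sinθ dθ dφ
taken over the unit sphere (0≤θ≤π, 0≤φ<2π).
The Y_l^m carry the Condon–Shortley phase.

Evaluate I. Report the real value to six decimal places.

Rules hold: Σm=0, L=4 even, 0≤2≤2.
N = 3·3·5 = 45
Δ = 0!·2!·2!/5! = 1/30
Racah Σ t=0..0: t=0:+1/1 = 1/1
⇒ 3j(1 1 2; 0 0 0)² = 2/15, sgn +1
Racah Σ t=0..0: t=0:+1/4 = 1/4
⇒ 3j(1 1 2; 1 -1 0)² = 1/30, sgn +1
4πI² = N·(3j₀)²·(3jₘ)² = 1/5
I = +1·√(0.2/4π) = 0.12615663

0.126157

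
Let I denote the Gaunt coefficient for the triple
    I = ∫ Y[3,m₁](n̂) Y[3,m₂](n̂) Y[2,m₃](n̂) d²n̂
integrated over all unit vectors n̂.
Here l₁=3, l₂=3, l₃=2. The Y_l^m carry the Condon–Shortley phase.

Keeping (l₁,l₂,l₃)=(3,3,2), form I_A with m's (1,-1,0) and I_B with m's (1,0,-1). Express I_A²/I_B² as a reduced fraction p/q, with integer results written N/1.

l's match ⇒ only the (l;m) 3-j factors differ between A and B.
A: triangle coeff Δ(3,3,2) = 1/3780; Σ_t [0,2]: t=0:+1/96 t=1:−1/6 t=2:+1/16 = -3/32; (3j)²=3/140 [(3 3 2; 1 -1 0)], sign=-1
B: triangle coeff Δ(3,3,2) = 1/3780; Σ_t [1,2]: t=1:−1/12 t=2:+1/8 = 1/24; (3j)²=1/210 [(3 3 2; 1 0 -1)], sign=-1
I_A²/I_B² = (3/140)/(1/210) = 9/2

9/2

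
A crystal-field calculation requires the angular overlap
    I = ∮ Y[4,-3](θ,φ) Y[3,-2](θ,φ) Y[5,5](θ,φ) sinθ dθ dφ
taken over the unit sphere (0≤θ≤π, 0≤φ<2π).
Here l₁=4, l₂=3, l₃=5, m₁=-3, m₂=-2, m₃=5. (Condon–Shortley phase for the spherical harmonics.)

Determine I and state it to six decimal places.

-0.212007

Rules hold: Σm=0, L=12 even, 1≤5≤7.
N = 9·7·11 = 693
Δ = 2!·6!·4!/13! = 1/180180
Racah Σ t=0..2: t=0:+1/576 t=1:−1/144 t=2:+1/576 = -1/288
⇒ 3j(4 3 5; 0 0 0)² = 20/1001, sgn +1
Racah Σ t=1..1: t=1:−1/17280 = -1/17280
⇒ 3j(4 3 5; -3 -2 5)² = 35/858, sgn -1
4πI² = N·(3j₀)²·(3jₘ)² = 1050/1859
I = -1·√(0.56482/4π) = -0.21200691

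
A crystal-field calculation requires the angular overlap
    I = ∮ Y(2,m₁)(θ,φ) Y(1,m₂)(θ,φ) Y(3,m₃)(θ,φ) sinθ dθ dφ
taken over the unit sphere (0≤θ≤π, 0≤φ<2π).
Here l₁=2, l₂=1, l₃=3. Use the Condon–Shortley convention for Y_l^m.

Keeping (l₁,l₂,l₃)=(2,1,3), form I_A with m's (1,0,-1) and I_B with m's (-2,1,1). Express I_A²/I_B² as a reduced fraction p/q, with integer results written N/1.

Shared (l₁,l₂,l₃)=(2,1,3): N and (l;000)² cancel in I_A²/I_B².
A: Δ = 0!·4!·2!/7! = 1/105; Racah Σ t=0..0: t=0:+1/6 = 1/6; ⇒ 3j(2 1 3; 1 0 -1)² = 8/105, sgn +1
B: Δ = 0!·4!·2!/7! = 1/105; Racah Σ t=0..0: t=0:+1/48 = 1/48; ⇒ 3j(2 1 3; -2 1 1)² = 1/105, sgn +1
I_A²/I_B² = (8/105)/(1/105) = 8/1

8/1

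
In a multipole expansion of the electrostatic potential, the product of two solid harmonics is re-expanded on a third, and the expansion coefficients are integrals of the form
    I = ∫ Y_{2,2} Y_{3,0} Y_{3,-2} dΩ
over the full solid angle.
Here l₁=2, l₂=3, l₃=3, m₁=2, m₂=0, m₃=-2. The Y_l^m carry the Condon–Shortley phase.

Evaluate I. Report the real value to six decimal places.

Checks pass: Σm=0; 8 even; l₃=3∈[1,5].
(2·2+1)(2·3+1)(2·3+1) = 245
Δ: 2! 2! 4! / 9! → 1/3780
sum: t=0:+1/24 t=1:−1/4 t=2:+1/24 = -1/6
3j²(2 3 3; 0 0 0) = Δ·Π!·Σ² = 4/105  (sign +1)
sum: t=0:+1/24 = 1/24
3j²(2 3 3; 2 0 -2) = Δ·Π!·Σ² = 1/21  (sign -1)
combine: 4πI² = 245·4/105·1/21 = 4/9
take √, sign -1: I = -0.18806319

-0.188063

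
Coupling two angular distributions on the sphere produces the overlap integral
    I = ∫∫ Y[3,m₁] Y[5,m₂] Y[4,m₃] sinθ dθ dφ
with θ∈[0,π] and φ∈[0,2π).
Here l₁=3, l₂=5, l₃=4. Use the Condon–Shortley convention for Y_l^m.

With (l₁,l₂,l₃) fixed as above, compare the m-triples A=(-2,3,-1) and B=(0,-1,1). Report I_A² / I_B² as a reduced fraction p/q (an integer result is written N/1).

35/361

l's match ⇒ only the (l;m) 3-j factors differ between A and B.
A: triangle coeff Δ(3,5,4) = 1/180180; Σ_t [3,4]: t=3:−1/1440 t=4:+1/1152 = 1/5760; (3j)²=1/858 [(3 5 4; -2 3 -1)], sign=-1
B: triangle coeff Δ(3,5,4) = 1/180180; Σ_t [1,3]: t=1:−1/432 t=2:+1/192 t=3:−1/1440 = 19/8640; (3j)²=361/30030 [(3 5 4; 0 -1 1)], sign=-1
I_A²/I_B² = (1/858)/(361/30030) = 35/361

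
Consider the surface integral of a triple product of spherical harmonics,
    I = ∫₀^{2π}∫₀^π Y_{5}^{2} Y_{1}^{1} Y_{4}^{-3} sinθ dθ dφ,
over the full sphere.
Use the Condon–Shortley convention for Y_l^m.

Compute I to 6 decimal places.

Checks pass: Σm=0; 10 even; l₃=4∈[4,6].
(2·5+1)(2·1+1)(2·4+1) = 297
Δ: 2! 8! 0! / 11! → 1/495
sum: t=1:−1/576 = -1/576
3j²(5 1 4; 0 0 0) = Δ·Π!·Σ² = 5/99  (sign -1)
sum: t=2:+1/10080 = 1/10080
3j²(5 1 4; 2 1 -3) = Δ·Π!·Σ² = 1/165  (sign -1)
combine: 4πI² = 297·5/99·1/165 = 1/11
take √, sign +1: I = 0.08505478

0.085055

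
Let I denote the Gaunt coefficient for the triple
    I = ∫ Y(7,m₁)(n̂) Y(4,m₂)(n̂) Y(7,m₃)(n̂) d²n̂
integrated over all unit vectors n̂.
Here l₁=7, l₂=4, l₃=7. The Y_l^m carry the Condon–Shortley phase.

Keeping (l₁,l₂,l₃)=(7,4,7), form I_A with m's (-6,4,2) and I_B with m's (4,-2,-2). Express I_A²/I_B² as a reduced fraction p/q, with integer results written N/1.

182/9

Same 7,4,7: normalisation and zero-m 3j drop out of the ratio.
A: Δ: 4! 10! 4! / 19! → 1/58198140; sum: t=4:+1/209018880 = 1/209018880; 3j²(7 4 7; -6 4 2) = Δ·Π!·Σ² = 25/5814  (sign -1)
B: Δ: 4! 10! 4! / 19! → 1/58198140; sum: t=0:+1/2903040 t=1:−1/2903040 t=2:+1/34836480 = 1/34836480; 3j²(7 4 7; 4 -2 -2) = Δ·Π!·Σ² = 25/117572  (sign -1)
I_A²/I_B² = (25/5814)/(25/117572) = 182/9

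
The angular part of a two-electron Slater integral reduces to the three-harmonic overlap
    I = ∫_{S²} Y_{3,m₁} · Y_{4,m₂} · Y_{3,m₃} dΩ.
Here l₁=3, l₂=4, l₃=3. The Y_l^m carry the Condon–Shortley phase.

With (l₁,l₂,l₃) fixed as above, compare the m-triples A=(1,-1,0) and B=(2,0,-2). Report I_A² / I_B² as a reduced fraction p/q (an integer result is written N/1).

15/49

Same 3,4,3: normalisation and zero-m 3j drop out of the ratio.
A: Δ: 4! 2! 4! / 11! → 1/34650; sum: t=0:+1/288 t=1:−1/24 t=2:+1/48 = -5/288; 3j²(3 4 3; 1 -1 0) = Δ·Π!·Σ² = 5/462  (sign +1)
B: Δ: 4! 2! 4! / 11! → 1/34650; sum: t=0:+1/576 t=1:−1/72 = -7/576; 3j²(3 4 3; 2 0 -2) = Δ·Π!·Σ² = 7/198  (sign +1)
I_A²/I_B² = (5/462)/(7/198) = 15/49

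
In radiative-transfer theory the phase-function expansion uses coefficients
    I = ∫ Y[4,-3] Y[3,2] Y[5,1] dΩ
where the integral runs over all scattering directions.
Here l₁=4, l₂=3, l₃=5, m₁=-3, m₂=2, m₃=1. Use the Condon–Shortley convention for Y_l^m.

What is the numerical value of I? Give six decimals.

0.160929

m-sum 0 ✓  L=12 even ✓  1≤5≤7 ✓
Π(2lᵢ+1) = 9×7×11 = 693
triangle coeff Δ(4,3,5) = 1/180180
Σ_t [0,2]: t=0:+1/576 t=1:−1/144 t=2:+1/576 = -1/288
(3j)²=20/1001 [(4 3 5; 0 0 0)], sign=+1
Σ_t [1,2]: t=1:−1/17280 t=2:+1/1440 = 11/17280
(3j)²=11/468 [(4 3 5; -3 2 1)], sign=+1
⇒ 4πI² = 55/169
I = (+1)√(55/169/(4π)) = 0.16092854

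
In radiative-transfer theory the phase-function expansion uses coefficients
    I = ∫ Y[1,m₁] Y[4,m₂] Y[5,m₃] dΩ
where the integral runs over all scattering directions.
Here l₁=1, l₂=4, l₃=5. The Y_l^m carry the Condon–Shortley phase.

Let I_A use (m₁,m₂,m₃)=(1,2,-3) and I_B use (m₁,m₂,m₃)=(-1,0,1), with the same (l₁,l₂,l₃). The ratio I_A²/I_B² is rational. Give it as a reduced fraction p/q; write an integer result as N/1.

l's match ⇒ only the (l;m) 3-j factors differ between A and B.
A: triangle coeff Δ(1,4,5) = 1/495; Σ_t [0,0]: t=0:+1/2880 = 1/2880; (3j)²=28/495 [(1 4 5; 1 2 -3)], sign=+1
B: triangle coeff Δ(1,4,5) = 1/495; Σ_t [0,0]: t=0:+1/1152 = 1/1152; (3j)²=1/33 [(1 4 5; -1 0 1)], sign=+1
I_A²/I_B² = (28/495)/(1/33) = 28/15

28/15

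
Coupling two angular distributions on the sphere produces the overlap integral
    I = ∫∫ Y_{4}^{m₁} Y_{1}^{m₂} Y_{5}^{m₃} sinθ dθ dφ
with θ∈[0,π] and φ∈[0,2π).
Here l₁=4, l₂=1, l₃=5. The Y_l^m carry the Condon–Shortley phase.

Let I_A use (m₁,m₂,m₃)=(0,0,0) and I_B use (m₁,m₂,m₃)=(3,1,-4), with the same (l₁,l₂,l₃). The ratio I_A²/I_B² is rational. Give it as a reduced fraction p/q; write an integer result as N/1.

25/36

Same 4,1,5: normalisation and zero-m 3j drop out of the ratio.
A: Δ: 0! 8! 2! / 11! → 1/495; sum: t=0:+1/576 = 1/576; 3j²(4 1 5; 0 0 0) = Δ·Π!·Σ² = 5/99  (sign -1)
B: Δ: 0! 8! 2! / 11! → 1/495; sum: t=0:+1/10080 = 1/10080; 3j²(4 1 5; 3 1 -4) = Δ·Π!·Σ² = 4/55  (sign -1)
I_A²/I_B² = (5/99)/(4/55) = 25/36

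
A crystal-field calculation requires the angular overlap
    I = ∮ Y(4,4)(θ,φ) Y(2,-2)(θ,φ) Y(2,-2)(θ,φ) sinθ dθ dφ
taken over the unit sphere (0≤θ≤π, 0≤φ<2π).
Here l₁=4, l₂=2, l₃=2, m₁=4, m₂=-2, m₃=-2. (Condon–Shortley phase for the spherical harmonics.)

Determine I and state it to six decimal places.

Rules hold: Σm=0, L=8 even, 2≤2≤6.
N = 9·5·5 = 225
Δ = 4!·4!·0!/9! = 1/630
Racah Σ t=2..2: t=2:+1/16 = 1/16
⇒ 3j(4 2 2; 0 0 0)² = 2/35, sgn +1
Racah Σ t=0..0: t=0:+1/576 = 1/576
⇒ 3j(4 2 2; 4 -2 -2)² = 1/9, sgn +1
4πI² = N·(3j₀)²·(3jₘ)² = 10/7
I = +1·√(1.42857/4π) = 0.33716777

0.337168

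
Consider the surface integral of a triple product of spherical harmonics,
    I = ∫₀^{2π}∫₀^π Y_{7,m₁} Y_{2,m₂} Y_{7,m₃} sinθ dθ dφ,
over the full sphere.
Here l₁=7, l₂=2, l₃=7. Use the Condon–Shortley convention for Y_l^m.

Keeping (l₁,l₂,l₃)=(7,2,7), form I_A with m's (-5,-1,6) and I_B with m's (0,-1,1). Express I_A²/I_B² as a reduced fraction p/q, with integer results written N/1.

1573/28

Same 7,2,7: normalisation and zero-m 3j drop out of the ratio.
A: Δ: 2! 12! 2! / 17! → 1/185640; sum: t=0:+1/958003200 t=1:−1/79833600 = -1/87091200; 3j²(7 2 7; -5 -1 6) = Δ·Π!·Σ² = 121/4760  (sign +1)
B: Δ: 2! 12! 2! / 17! → 1/185640; sum: t=0:+1/1209600 t=1:−1/1036800 = -1/7257600; 3j²(7 2 7; 0 -1 1) = Δ·Π!·Σ² = 1/2210  (sign -1)
I_A²/I_B² = (121/4760)/(1/2210) = 1573/28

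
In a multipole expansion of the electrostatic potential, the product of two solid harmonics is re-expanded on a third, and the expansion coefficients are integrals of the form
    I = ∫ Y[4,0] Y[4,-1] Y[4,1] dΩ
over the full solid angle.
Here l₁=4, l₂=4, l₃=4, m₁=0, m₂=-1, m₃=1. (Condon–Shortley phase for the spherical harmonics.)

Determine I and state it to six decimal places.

-0.068481

Rules hold: Σm=0, L=12 even, 0≤4≤8.
N = 9·9·9 = 729
Δ = 4!·4!·4!/13! = 1/450450
Racah Σ t=0..4: t=0:+1/13824 t=1:−1/216 t=2:+1/64 t=3:−1/216 t=4:+1/13824 = 5/768
⇒ 3j(4 4 4; 0 0 0)² = 18/1001, sgn +1
Racah Σ t=0..3: t=0:+1/3456 t=1:−1/144 t=2:+1/96 t=3:−1/864 = 1/384
⇒ 3j(4 4 4; 0 -1 1)² = 9/2002, sgn -1
4πI² = N·(3j₀)²·(3jₘ)² = 59049/1002001
I = -1·√(0.0589311/4π) = -0.06848055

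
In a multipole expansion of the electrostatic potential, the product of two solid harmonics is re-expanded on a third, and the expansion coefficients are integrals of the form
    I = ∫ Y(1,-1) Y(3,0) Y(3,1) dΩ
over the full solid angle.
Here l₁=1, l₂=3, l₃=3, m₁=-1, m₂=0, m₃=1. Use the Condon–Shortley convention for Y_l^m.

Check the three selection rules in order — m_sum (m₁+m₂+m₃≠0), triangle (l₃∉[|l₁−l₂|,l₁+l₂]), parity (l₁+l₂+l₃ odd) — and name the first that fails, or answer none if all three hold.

parity

m₁+m₂+m₃ = -1 + 0 + 1 = 0  ✓
triangle: |1−3|=2 ≤ l₃=3 ≤ 1+3=4  ✓
parity: l₁+l₂+l₃ = 7 is odd  ✗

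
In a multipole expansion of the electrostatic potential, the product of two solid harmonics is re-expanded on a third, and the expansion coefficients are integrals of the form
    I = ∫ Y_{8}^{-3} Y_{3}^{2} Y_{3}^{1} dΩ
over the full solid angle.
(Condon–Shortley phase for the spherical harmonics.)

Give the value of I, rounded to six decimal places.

0.000000

|8−3|≤3≤8+3 violated ⇒ I = 0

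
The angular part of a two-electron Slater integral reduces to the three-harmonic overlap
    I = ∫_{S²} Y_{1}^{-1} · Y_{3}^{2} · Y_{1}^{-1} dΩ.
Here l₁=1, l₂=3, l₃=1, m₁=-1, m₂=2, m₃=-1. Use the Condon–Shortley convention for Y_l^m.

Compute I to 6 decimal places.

0.000000

l₃=1 ∉ [2,4] — triangle fails ⇒ I = 0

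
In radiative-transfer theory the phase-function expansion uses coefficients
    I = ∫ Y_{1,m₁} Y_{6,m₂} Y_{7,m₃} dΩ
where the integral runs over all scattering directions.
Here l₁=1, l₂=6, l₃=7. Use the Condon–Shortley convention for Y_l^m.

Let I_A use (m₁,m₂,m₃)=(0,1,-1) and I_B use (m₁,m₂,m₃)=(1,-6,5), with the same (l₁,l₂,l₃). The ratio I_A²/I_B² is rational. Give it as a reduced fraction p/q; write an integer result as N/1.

Shared (l₁,l₂,l₃)=(1,6,7): N and (l;000)² cancel in I_A²/I_B².
A: Δ = 0!·2!·12!/15! = 1/1365; Racah Σ t=0..0: t=0:+1/604800 = 1/604800; ⇒ 3j(1 6 7; 0 1 -1)² = 16/455, sgn +1
B: Δ = 0!·2!·12!/15! = 1/1365; Racah Σ t=0..0: t=0:+1/958003200 = 1/958003200; ⇒ 3j(1 6 7; 1 -6 5)² = 1/1365, sgn +1
I_A²/I_B² = (16/455)/(1/1365) = 48/1

48/1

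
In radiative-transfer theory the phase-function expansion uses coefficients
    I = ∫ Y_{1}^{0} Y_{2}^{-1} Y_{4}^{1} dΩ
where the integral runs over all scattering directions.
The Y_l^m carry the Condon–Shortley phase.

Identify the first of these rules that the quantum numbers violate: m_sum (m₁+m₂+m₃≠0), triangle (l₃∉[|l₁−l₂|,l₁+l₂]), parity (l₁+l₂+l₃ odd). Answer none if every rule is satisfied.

triangle

azimuthal sum: 0 − 1 + 1 = 0  ✓
1 ≤ 4 ≤ 3 (triangle on l)  ✗
L = 1 + 2 + 4 = 7 (odd)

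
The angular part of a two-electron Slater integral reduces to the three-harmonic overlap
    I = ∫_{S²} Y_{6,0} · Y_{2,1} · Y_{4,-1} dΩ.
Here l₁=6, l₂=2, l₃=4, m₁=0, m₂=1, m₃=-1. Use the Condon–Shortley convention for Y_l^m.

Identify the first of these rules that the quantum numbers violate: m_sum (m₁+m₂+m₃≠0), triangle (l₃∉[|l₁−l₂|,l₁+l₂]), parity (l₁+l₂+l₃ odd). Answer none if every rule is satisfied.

none

m₁+m₂+m₃ = 0 + 1 − 1 = 0  ✓
triangle: |6−2|=4 ≤ l₃=4 ≤ 6+2=8  ✓
parity: l₁+l₂+l₃ = 12 is even  ✓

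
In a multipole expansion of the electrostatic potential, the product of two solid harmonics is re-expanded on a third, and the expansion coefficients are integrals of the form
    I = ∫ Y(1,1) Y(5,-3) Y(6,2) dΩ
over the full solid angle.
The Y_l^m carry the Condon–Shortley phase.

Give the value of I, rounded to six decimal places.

Rules hold: Σm=0, L=12 even, 4≤6≤6.
N = 3·11·13 = 429
Δ = 0!·2!·10!/13! = 1/858
Racah Σ t=0..0: t=0:+1/14400 = 1/14400
⇒ 3j(1 5 6; 0 0 0)² = 6/143, sgn +1
Racah Σ t=0..0: t=0:+1/161280 = 1/161280
⇒ 3j(1 5 6; 1 -3 2)² = 1/143, sgn +1
4πI² = N·(3j₀)²·(3jₘ)² = 18/143
I = +1·√(0.125874/4π) = 0.10008369

0.100084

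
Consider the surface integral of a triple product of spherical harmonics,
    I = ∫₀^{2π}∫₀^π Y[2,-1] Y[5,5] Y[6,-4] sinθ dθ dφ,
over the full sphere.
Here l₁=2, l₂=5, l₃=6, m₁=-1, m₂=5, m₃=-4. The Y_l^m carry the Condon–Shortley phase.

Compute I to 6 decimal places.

L=13 odd ⇒ parity kills the (l;000) factor ⇒ I = 0

0.000000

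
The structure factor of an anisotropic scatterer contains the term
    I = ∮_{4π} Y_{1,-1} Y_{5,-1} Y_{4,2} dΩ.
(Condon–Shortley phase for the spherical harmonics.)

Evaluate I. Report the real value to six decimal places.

Checks pass: Σm=0; 10 even; l₃=4∈[4,6].
(2·1+1)(2·5+1)(2·4+1) = 297
Δ: 2! 0! 8! / 11! → 1/495
sum: t=1:−1/576 = -1/576
3j²(1 5 4; 0 0 0) = Δ·Π!·Σ² = 5/99  (sign -1)
sum: t=2:+1/2880 = 1/2880
3j²(1 5 4; -1 -1 2) = Δ·Π!·Σ² = 2/165  (sign +1)
combine: 4πI² = 297·5/99·2/165 = 2/11
take √, sign -1: I = -0.12028562

-0.120286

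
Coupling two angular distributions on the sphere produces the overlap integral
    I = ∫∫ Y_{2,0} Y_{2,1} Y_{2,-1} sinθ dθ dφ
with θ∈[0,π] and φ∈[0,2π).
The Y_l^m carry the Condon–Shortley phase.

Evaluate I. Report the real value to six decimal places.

Checks pass: Σm=0; 6 even; l₃=2∈[0,4].
(2·2+1)(2·2+1)(2·2+1) = 125
Δ: 2! 2! 2! / 7! → 1/630
sum: t=0:+1/8 t=1:−1/1 t=2:+1/8 = -3/4
3j²(2 2 2; 0 0 0) = Δ·Π!·Σ² = 2/35  (sign -1)
sum: t=1:−1/2 t=2:+1/4 = -1/4
3j²(2 2 2; 0 1 -1) = Δ·Π!·Σ² = 1/70  (sign +1)
combine: 4πI² = 125·2/35·1/70 = 5/49
take √, sign -1: I = -0.09011188

-0.090112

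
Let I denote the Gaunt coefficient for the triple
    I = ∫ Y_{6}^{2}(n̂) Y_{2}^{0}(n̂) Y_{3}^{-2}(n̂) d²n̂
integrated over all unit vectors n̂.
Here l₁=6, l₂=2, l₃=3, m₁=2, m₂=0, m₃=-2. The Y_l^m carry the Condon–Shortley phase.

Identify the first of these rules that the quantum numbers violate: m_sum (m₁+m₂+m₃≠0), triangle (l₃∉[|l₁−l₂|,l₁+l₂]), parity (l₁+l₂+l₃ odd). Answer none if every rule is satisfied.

Σmᵢ = 0  ✓
l₃∈[|l₁−l₂|,l₁+l₂]=[4,8], have l₃=3  ✗
Σlᵢ = 11 ⇒ odd

triangle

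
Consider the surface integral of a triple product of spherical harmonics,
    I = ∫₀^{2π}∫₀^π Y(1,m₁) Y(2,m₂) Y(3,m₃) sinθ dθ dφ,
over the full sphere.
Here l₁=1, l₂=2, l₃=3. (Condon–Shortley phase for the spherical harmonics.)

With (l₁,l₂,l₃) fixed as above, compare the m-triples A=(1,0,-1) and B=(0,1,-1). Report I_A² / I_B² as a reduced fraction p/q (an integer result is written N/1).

Same 1,2,3: normalisation and zero-m 3j drop out of the ratio.
A: Δ: 0! 2! 4! / 7! → 1/105; sum: t=0:+1/8 = 1/8; 3j²(1 2 3; 1 0 -1) = Δ·Π!·Σ² = 2/35  (sign +1)
B: Δ: 0! 2! 4! / 7! → 1/105; sum: t=0:+1/6 = 1/6; 3j²(1 2 3; 0 1 -1) = Δ·Π!·Σ² = 8/105  (sign +1)
I_A²/I_B² = (2/35)/(8/105) = 3/4

3/4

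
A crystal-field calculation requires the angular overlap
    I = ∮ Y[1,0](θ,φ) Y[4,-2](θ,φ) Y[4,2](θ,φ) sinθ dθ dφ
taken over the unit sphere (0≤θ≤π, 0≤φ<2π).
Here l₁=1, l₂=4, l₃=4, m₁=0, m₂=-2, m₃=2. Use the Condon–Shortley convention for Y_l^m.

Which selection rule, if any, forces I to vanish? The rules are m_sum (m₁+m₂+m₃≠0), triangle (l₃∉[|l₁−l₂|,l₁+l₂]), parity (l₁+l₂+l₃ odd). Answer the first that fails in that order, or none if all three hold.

parity

azimuthal sum: 0 − 2 + 2 = 0  ✓
3 ≤ 4 ≤ 5 (triangle on l)  ✓
L = 1 + 4 + 4 = 9 (odd)  ✗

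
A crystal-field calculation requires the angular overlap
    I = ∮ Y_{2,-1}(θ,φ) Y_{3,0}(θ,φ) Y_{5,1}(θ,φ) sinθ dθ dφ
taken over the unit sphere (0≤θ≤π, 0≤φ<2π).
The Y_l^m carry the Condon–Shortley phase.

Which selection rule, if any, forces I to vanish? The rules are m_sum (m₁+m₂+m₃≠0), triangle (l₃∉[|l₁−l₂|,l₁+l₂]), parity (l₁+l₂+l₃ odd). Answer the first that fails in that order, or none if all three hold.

none

m₁+m₂+m₃ = -1 + 0 + 1 = 0  ✓
triangle: |2−3|=1 ≤ l₃=5 ≤ 2+3=5  ✓
parity: l₁+l₂+l₃ = 10 is even  ✓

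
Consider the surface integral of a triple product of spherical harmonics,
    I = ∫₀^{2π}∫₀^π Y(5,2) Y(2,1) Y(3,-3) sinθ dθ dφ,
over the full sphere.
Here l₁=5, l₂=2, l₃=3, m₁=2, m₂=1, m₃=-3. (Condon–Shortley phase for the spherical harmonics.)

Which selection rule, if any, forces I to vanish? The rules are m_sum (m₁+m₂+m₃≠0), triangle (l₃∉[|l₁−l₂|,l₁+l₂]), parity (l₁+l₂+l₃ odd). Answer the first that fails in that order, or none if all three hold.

azimuthal sum: 2 + 1 − 3 = 0  ✓
3 ≤ 3 ≤ 7 (triangle on l)  ✓
L = 5 + 2 + 3 = 10 (even)  ✓

none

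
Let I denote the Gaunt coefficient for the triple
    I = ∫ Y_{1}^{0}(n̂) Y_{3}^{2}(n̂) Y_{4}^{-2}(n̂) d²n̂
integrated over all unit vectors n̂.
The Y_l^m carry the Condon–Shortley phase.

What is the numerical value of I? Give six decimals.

0.213244

Rules hold: Σm=0, L=8 even, 2≤4≤4.
N = 3·7·9 = 189
Δ = 0!·2!·6!/9! = 1/252
Racah Σ t=0..0: t=0:+1/36 = 1/36
⇒ 3j(1 3 4; 0 0 0)² = 4/63, sgn +1
Racah Σ t=0..0: t=0:+1/120 = 1/120
⇒ 3j(1 3 4; 0 2 -2)² = 1/21, sgn +1
4πI² = N·(3j₀)²·(3jₘ)² = 4/7
I = +1·√(0.571429/4π) = 0.21324362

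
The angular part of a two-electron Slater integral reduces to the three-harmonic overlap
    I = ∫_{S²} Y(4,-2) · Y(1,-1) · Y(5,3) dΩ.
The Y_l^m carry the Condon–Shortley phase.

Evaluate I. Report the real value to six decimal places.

-0.259847

m-sum 0 ✓  L=10 even ✓  3≤5≤5 ✓
Π(2lᵢ+1) = 9×3×11 = 297
triangle coeff Δ(4,1,5) = 1/495
Σ_t [0,0]: t=0:+1/576 = 1/576
(3j)²=5/99 [(4 1 5; 0 0 0)], sign=-1
Σ_t [0,0]: t=0:+1/2880 = 1/2880
(3j)²=28/495 [(4 1 5; -2 -1 3)], sign=+1
⇒ 4πI² = 28/33
I = (-1)√(28/33/(4π)) = -0.25984664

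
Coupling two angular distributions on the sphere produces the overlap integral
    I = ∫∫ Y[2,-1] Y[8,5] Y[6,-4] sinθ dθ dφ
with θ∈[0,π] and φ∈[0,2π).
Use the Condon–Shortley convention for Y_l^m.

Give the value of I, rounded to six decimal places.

m-sum 0 ✓  L=16 even ✓  6≤6≤10 ✓
Π(2lᵢ+1) = 5×17×13 = 1105
triangle coeff Δ(2,8,6) = 1/30940
Σ_t [2,2]: t=2:+1/2073600 = 1/2073600
(3j)²=28/1105 [(2 8 6; 0 0 0)], sign=+1
Σ_t [3,3]: t=3:−1/43545600 = -1/43545600
(3j)²=33/1190 [(2 8 6; -1 5 -4)], sign=-1
⇒ 4πI² = 66/85
I = (-1)√(66/85/(4π)) = -0.24857507

-0.248575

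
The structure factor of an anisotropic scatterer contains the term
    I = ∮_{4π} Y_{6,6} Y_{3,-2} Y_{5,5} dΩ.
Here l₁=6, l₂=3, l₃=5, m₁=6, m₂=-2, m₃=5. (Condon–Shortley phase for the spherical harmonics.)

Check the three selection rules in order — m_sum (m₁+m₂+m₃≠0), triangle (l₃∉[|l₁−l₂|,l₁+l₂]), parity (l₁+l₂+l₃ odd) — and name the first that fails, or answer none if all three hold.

m_sum

azimuthal sum: 6 − 2 + 5 = 9  ✗
3 ≤ 5 ≤ 9 (triangle on l)
L = 6 + 3 + 5 = 14 (even)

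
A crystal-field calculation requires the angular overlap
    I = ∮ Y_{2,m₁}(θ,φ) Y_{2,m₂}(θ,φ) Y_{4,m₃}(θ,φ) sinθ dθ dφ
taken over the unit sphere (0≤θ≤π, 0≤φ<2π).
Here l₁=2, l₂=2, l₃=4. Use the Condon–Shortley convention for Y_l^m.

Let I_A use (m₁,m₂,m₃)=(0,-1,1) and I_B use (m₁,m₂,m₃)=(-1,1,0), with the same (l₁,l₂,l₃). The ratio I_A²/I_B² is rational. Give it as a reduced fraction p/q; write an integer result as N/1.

15/8

Shared (l₁,l₂,l₃)=(2,2,4): N and (l;000)² cancel in I_A²/I_B².
A: Δ = 0!·4!·4!/9! = 1/630; Racah Σ t=0..0: t=0:+1/24 = 1/24; ⇒ 3j(2 2 4; 0 -1 1)² = 1/21, sgn -1
B: Δ = 0!·4!·4!/9! = 1/630; Racah Σ t=0..0: t=0:+1/36 = 1/36; ⇒ 3j(2 2 4; -1 1 0)² = 8/315, sgn +1
I_A²/I_B² = (1/21)/(8/315) = 15/8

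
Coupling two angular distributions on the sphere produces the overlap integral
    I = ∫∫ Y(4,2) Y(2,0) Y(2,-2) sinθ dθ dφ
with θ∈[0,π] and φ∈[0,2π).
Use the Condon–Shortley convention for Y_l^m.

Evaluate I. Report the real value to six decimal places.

Rules hold: Σm=0, L=8 even, 2≤2≤6.
N = 9·5·5 = 225
Δ = 4!·4!·0!/9! = 1/630
Racah Σ t=2..2: t=2:+1/16 = 1/16
⇒ 3j(4 2 2; 0 0 0)² = 2/35, sgn +1
Racah Σ t=2..2: t=2:+1/96 = 1/96
⇒ 3j(4 2 2; 2 0 -2)² = 1/42, sgn +1
4πI² = N·(3j₀)²·(3jₘ)² = 15/49
I = +1·√(0.306122/4π) = 0.15607835

0.156078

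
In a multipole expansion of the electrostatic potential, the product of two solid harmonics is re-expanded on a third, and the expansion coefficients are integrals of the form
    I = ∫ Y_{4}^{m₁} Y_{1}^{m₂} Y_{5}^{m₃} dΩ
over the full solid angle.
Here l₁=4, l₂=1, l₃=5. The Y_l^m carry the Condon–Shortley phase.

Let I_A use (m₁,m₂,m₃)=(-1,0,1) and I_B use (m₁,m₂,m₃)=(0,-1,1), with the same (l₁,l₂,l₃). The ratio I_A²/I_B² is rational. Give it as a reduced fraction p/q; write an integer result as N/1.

Shared (l₁,l₂,l₃)=(4,1,5): N and (l;000)² cancel in I_A²/I_B².
A: Δ = 0!·8!·2!/11! = 1/495; Racah Σ t=0..0: t=0:+1/720 = 1/720; ⇒ 3j(4 1 5; -1 0 1)² = 8/165, sgn +1
B: Δ = 0!·8!·2!/11! = 1/495; Racah Σ t=0..0: t=0:+1/1152 = 1/1152; ⇒ 3j(4 1 5; 0 -1 1)² = 1/33, sgn +1
I_A²/I_B² = (8/165)/(1/33) = 8/5

8/5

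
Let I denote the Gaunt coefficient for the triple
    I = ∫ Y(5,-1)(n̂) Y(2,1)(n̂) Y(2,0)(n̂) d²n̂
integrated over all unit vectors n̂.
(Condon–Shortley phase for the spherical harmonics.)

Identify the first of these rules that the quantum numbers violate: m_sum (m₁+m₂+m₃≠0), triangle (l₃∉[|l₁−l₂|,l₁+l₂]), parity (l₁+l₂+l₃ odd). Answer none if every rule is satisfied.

azimuthal sum: -1 + 1 + 0 = 0  ✓
3 ≤ 2 ≤ 7 (triangle on l)  ✗
L = 5 + 2 + 2 = 9 (odd)

triangle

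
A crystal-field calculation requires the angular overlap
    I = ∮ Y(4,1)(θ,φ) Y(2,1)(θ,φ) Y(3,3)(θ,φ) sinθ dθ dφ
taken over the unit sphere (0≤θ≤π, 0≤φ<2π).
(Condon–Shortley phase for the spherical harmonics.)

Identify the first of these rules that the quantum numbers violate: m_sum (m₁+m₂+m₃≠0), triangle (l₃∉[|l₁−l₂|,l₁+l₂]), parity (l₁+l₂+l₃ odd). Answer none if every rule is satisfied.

azimuthal sum: 1 + 1 + 3 = 5  ✗
2 ≤ 3 ≤ 6 (triangle on l)
L = 4 + 2 + 3 = 9 (odd)

m_sum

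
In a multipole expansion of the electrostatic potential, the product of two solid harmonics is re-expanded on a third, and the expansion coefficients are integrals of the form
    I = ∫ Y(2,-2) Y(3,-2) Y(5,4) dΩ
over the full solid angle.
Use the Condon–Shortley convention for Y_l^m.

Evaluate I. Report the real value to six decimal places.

0.268967

m-sum 0 ✓  L=10 even ✓  1≤5≤5 ✓
Π(2lᵢ+1) = 5×7×11 = 385
triangle coeff Δ(2,3,5) = 1/2310
Σ_t [0,0]: t=0:+1/144 = 1/144
(3j)²=10/231 [(2 3 5; 0 0 0)], sign=-1
Σ_t [0,0]: t=0:+1/2880 = 1/2880
(3j)²=3/55 [(2 3 5; -2 -2 4)], sign=-1
⇒ 4πI² = 10/11
I = (+1)√(10/11/(4π)) = 0.26896683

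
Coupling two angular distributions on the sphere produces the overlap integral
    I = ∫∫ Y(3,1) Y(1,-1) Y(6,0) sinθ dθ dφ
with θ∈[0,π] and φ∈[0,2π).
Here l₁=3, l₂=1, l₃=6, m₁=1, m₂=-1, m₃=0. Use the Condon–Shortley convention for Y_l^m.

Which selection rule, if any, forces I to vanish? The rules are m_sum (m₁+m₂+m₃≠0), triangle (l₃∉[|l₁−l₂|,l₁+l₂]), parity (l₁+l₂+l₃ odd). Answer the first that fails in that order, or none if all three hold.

triangle

m₁+m₂+m₃ = 1 − 1 + 0 = 0  ✓
triangle: |3−1|=2 ≤ l₃=6 ≤ 3+1=4  ✗
parity: l₁+l₂+l₃ = 10 is even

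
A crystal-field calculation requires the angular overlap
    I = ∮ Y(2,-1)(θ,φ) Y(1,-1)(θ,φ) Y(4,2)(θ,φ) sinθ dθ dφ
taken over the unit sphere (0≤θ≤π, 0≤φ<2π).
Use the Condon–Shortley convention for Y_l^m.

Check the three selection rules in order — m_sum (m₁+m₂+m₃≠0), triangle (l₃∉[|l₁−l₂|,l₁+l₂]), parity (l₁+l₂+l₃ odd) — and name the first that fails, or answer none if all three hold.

Σmᵢ = 0  ✓
l₃∈[|l₁−l₂|,l₁+l₂]=[1,3], have l₃=4  ✗
Σlᵢ = 7 ⇒ odd

triangle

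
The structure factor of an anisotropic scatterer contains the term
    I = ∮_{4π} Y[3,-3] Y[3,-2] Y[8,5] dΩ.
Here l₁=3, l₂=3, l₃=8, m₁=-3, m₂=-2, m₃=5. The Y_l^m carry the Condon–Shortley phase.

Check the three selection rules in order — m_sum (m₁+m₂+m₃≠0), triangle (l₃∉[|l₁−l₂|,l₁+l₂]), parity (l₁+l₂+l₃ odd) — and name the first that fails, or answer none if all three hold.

triangle

m₁+m₂+m₃ = -3 − 2 + 5 = 0  ✓
triangle: |3−3|=0 ≤ l₃=8 ≤ 3+3=6  ✗
parity: l₁+l₂+l₃ = 14 is even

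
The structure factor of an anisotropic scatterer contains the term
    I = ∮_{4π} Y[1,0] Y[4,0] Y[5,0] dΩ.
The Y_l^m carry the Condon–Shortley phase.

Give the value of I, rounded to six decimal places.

Checks pass: Σm=0; 10 even; l₃=5∈[3,5].
(2·1+1)(2·4+1)(2·5+1) = 297
Δ: 0! 2! 8! / 11! → 1/495
sum: t=0:+1/576 = 1/576
3j²(1 4 5; 0 0 0) = Δ·Π!·Σ² = 5/99  (sign -1)
(m-triple is (0,0,0) — same symbol as above.)
combine: 4πI² = 297·5/99·5/99 = 25/33
take √, sign +1: I = 0.24553200

0.245532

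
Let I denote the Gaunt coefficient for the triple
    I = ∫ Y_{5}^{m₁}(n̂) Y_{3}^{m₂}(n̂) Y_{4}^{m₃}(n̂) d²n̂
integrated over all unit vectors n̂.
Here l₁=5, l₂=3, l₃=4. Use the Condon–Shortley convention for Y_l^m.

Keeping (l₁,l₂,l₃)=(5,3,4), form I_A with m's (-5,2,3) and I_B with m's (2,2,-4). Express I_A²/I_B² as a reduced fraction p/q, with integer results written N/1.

15/4

l's match ⇒ only the (l;m) 3-j factors differ between A and B.
A: triangle coeff Δ(5,3,4) = 1/180180; Σ_t [4,4]: t=4:+1/17280 = 1/17280; (3j)²=35/858 [(5 3 4; -5 2 3)], sign=-1
B: triangle coeff Δ(5,3,4) = 1/180180; Σ_t [3,3]: t=3:−1/8640 = -1/8640; (3j)²=14/1287 [(5 3 4; 2 2 -4)], sign=-1
I_A²/I_B² = (35/858)/(14/1287) = 15/4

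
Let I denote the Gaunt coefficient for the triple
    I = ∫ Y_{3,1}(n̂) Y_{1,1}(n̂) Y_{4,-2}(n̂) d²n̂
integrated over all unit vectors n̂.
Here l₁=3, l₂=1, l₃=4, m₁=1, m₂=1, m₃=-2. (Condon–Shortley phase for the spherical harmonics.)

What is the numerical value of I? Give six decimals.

0.238414

m-sum 0 ✓  L=8 even ✓  2≤4≤4 ✓
Π(2lᵢ+1) = 7×3×9 = 189
triangle coeff Δ(3,1,4) = 1/252
Σ_t [0,0]: t=0:+1/36 = 1/36
(3j)²=4/63 [(3 1 4; 0 0 0)], sign=+1
Σ_t [0,0]: t=0:+1/96 = 1/96
(3j)²=5/84 [(3 1 4; 1 1 -2)], sign=+1
⇒ 4πI² = 5/7
I = (+1)√(5/7/(4π)) = 0.23841361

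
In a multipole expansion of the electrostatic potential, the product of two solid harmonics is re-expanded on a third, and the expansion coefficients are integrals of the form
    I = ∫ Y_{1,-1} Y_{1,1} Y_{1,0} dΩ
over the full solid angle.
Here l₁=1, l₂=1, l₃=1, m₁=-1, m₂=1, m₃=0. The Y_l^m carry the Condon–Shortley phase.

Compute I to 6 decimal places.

0.000000

Σlᵢ=3 odd — θ-integrand is odd under cosθ→−cosθ; I=0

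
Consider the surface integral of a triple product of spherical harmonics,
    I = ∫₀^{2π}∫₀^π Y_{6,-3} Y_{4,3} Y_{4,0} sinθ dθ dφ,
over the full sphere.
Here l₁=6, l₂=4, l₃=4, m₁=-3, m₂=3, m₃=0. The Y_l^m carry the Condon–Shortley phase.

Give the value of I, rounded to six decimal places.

0.123195

m-sum 0 ✓  L=14 even ✓  2≤4≤10 ✓
Π(2lᵢ+1) = 13×9×9 = 1053
triangle coeff Δ(6,4,4) = 1/1261260
Σ_t [2,4]: t=2:+1/4608 t=3:−1/1296 t=4:+1/4608 = -7/20736
(3j)²=20/1287 [(6 4 4; 0 0 0)], sign=-1
Σ_t [5,6]: t=5:−1/11520 t=6:+1/25920 = -1/20736
(3j)²=5/429 [(6 4 4; -3 3 0)], sign=-1
⇒ 4πI² = 300/1573
I = (+1)√(300/1573/(4π)) = 0.12319450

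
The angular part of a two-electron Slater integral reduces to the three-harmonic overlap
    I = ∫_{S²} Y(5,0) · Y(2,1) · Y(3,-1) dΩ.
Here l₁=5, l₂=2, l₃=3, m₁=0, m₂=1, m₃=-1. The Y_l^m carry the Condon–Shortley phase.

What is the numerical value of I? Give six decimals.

m-sum 0 ✓  L=10 even ✓  3≤3≤7 ✓
Π(2lᵢ+1) = 11×5×7 = 385
triangle coeff Δ(5,2,3) = 1/2310
Σ_t [2,2]: t=2:+1/144 = 1/144
(3j)²=10/231 [(5 2 3; 0 0 0)], sign=-1
Σ_t [3,3]: t=3:−1/288 = -1/288
(3j)²=5/231 [(5 2 3; 0 1 -1)], sign=-1
⇒ 4πI² = 250/693
I = (+1)√(250/693/(4π)) = 0.16943318

0.169433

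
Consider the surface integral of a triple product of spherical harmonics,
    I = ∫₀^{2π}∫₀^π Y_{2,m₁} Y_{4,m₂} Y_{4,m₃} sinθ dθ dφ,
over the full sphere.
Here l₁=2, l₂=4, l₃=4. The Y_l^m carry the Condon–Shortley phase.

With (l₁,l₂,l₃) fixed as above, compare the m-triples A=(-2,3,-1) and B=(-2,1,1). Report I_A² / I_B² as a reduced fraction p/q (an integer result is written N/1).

Shared (l₁,l₂,l₃)=(2,4,4): N and (l;000)² cancel in I_A²/I_B².
A: Δ = 2!·2!·6!/11! = 1/13860; Racah Σ t=2..2: t=2:+1/480 = 1/480; ⇒ 3j(2 4 4; -2 3 -1)² = 3/110, sgn -1
B: Δ = 2!·2!·6!/11! = 1/13860; Racah Σ t=2..2: t=2:+1/144 = 1/144; ⇒ 3j(2 4 4; -2 1 1)² = 10/231, sgn -1
I_A²/I_B² = (3/110)/(10/231) = 63/100

63/100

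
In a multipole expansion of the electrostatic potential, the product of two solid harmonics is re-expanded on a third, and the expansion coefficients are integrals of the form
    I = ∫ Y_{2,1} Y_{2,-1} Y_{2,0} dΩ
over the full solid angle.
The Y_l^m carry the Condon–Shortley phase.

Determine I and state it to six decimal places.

-0.090112

Checks pass: Σm=0; 6 even; l₃=2∈[0,4].
(2·2+1)(2·2+1)(2·2+1) = 125
Δ: 2! 2! 2! / 7! → 1/630
sum: t=0:+1/8 t=1:−1/1 t=2:+1/8 = -3/4
3j²(2 2 2; 0 0 0) = Δ·Π!·Σ² = 2/35  (sign -1)
sum: t=0:+1/2 t=1:−1/4 = 1/4
3j²(2 2 2; 1 -1 0) = Δ·Π!·Σ² = 1/70  (sign +1)
combine: 4πI² = 125·2/35·1/70 = 5/49
take √, sign -1: I = -0.09011188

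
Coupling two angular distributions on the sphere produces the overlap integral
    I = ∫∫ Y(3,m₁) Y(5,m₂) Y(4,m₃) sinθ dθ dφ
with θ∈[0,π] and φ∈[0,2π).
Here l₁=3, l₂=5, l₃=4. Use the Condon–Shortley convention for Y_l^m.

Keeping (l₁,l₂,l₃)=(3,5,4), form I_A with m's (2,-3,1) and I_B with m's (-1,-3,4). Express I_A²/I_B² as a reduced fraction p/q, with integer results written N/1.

Shared (l₁,l₂,l₃)=(3,5,4): N and (l;000)² cancel in I_A²/I_B².
A: Δ = 4!·2!·6!/13! = 1/180180; Racah Σ t=0..1: t=0:+1/1152 t=1:−1/1440 = 1/5760; ⇒ 3j(3 5 4; 2 -3 1)² = 1/858, sgn -1
B: Δ = 4!·2!·6!/13! = 1/180180; Racah Σ t=2..2: t=2:+1/5760 = 1/5760; ⇒ 3j(3 5 4; -1 -3 4)² = 56/2145, sgn +1
I_A²/I_B² = (1/858)/(56/2145) = 5/112

5/112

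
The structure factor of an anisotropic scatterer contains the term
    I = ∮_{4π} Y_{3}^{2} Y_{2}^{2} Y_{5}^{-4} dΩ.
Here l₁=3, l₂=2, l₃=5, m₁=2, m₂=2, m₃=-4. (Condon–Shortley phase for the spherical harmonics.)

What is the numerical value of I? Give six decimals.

0.268967

Rules hold: Σm=0, L=10 even, 1≤5≤5.
N = 7·5·11 = 385
Δ = 0!·6!·4!/11! = 1/2310
Racah Σ t=0..0: t=0:+1/144 = 1/144
⇒ 3j(3 2 5; 0 0 0)² = 10/231, sgn -1
Racah Σ t=0..0: t=0:+1/2880 = 1/2880
⇒ 3j(3 2 5; 2 2 -4)² = 3/55, sgn -1
4πI² = N·(3j₀)²·(3jₘ)² = 10/11
I = +1·√(0.909091/4π) = 0.26896683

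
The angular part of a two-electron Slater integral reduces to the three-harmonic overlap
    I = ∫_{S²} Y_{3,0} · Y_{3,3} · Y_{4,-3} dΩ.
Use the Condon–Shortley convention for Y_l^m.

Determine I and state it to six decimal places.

Rules hold: Σm=0, L=10 even, 0≤4≤6.
N = 7·7·9 = 441
Δ = 2!·4!·4!/11! = 1/34650
Racah Σ t=0..2: t=0:+1/72 t=1:−1/16 t=2:+1/72 = -5/144
⇒ 3j(3 3 4; 0 0 0)² = 2/77, sgn -1
Racah Σ t=2..2: t=2:+1/288 = 1/288
⇒ 3j(3 3 4; 0 3 -3)² = 1/22, sgn -1
4πI² = N·(3j₀)²·(3jₘ)² = 63/121
I = +1·√(0.520661/4π) = 0.20355073

0.203551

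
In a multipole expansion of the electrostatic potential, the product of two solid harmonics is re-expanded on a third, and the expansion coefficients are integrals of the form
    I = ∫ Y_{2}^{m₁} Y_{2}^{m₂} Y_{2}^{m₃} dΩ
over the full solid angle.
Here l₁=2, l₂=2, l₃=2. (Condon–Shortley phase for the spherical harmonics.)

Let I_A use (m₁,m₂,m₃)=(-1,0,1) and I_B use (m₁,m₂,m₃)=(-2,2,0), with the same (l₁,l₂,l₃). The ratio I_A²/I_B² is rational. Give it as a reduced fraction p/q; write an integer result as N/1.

Same 2,2,2: normalisation and zero-m 3j drop out of the ratio.
A: Δ: 2! 2! 2! / 7! → 1/630; sum: t=1:−1/2 t=2:+1/4 = -1/4; 3j²(2 2 2; -1 0 1) = Δ·Π!·Σ² = 1/70  (sign +1)
B: Δ: 2! 2! 2! / 7! → 1/630; sum: t=2:+1/8 = 1/8; 3j²(2 2 2; -2 2 0) = Δ·Π!·Σ² = 2/35  (sign +1)
I_A²/I_B² = (1/70)/(2/35) = 1/4

1/4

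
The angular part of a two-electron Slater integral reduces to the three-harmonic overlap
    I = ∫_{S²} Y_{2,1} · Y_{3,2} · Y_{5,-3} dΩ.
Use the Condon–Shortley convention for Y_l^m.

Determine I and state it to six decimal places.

-0.253584

Checks pass: Σm=0; 10 even; l₃=5∈[1,5].
(2·2+1)(2·3+1)(2·5+1) = 385
Δ: 0! 4! 6! / 11! → 1/2310
sum: t=0:+1/144 = 1/144
3j²(2 3 5; 0 0 0) = Δ·Π!·Σ² = 10/231  (sign -1)
sum: t=0:+1/720 = 1/720
3j²(2 3 5; 1 2 -3) = Δ·Π!·Σ² = 8/165  (sign +1)
combine: 4πI² = 385·10/231·8/165 = 80/99
take √, sign -1: I = -0.25358436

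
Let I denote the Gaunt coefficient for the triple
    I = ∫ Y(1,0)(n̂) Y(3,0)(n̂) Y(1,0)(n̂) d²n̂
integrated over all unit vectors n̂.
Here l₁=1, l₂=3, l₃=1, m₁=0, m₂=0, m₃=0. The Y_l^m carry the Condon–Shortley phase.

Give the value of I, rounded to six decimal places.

0.000000

l₃=1 ∉ [2,4] — triangle fails ⇒ I = 0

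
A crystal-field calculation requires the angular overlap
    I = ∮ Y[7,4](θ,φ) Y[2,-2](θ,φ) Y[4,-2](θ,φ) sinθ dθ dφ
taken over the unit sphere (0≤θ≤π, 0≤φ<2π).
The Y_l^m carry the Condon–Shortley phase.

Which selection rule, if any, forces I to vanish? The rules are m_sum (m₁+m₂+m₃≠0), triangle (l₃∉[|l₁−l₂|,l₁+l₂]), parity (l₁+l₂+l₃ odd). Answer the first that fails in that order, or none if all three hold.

azimuthal sum: 4 − 2 − 2 = 0  ✓
5 ≤ 4 ≤ 9 (triangle on l)  ✗
L = 7 + 2 + 4 = 13 (odd)

triangle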